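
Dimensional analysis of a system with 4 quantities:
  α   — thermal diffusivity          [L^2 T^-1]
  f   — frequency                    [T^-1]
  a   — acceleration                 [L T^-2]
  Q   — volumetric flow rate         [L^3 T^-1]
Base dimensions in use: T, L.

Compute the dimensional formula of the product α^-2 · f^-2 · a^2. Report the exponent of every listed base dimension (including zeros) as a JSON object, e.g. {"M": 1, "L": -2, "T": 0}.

Exponent matrix [T,L] × [α,f,a,Q]:
  T: [-1 -1 -2 -1]
  L: [ 2  0  1  3]
  [T]: (-2)·-1+(-2)·-1+(2)·-2 = 0
  [L]: (-2)·2+(-2)·0+(2)·1 = -2
⇒ L^-2

{"T": 0, "L": -2}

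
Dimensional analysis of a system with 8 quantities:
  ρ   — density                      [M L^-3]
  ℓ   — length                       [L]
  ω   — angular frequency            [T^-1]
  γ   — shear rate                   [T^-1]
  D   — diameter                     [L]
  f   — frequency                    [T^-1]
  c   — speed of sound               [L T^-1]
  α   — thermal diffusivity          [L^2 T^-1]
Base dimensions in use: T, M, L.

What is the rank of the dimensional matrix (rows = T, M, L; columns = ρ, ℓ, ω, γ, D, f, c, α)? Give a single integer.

Write exponents as rows T,M,L / cols ρ,ℓ,ω,γ,D,f,c,α:
  T: [ 0  0 -1 -1  0 -1 -1 -1]
  M: [ 1  0  0  0  0  0  0  0]
  L: [-3  1  0  0  1  0  1  2]
RREF → pivots at {ρ,ℓ,ω} ⇒ r = 3

3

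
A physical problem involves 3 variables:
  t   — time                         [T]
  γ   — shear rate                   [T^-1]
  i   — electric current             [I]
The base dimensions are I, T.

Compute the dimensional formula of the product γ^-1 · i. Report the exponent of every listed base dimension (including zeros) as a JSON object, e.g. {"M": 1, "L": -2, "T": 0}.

Exponent matrix [I,T] × [t,γ,i]:
  I: [ 0  0  1]
  T: [ 1 -1  0]
  [I]: (-1)·0+(1)·1 = 1
  [T]: (-1)·-1+(1)·0 = 1
⇒ I T

{"I": 1, "T": 1}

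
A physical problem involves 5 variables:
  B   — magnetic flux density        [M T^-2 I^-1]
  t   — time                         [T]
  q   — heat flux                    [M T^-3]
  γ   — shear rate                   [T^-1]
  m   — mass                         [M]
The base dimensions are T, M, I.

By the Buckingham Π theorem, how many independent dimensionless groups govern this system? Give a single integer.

Exponent matrix [T,M,I] × [B,t,q,γ,m]:
  T: [-2  1 -3 -1  0]
  M: [ 1  0  1  0  1]
  I: [-1  0  0  0  0]
Row reduction gives pivot columns B,t,q; rank = 3
Π count = n − r = 5 − 3 = 2

2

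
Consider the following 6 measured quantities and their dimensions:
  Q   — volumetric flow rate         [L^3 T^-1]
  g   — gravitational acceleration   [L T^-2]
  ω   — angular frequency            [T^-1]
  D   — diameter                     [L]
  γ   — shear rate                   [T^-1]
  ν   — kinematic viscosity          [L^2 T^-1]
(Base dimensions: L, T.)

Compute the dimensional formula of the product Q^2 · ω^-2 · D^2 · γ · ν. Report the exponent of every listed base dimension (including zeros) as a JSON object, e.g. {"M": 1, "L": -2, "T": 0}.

{"L": 10, "T": -2}

Dimensional matrix (L×T by Q×g×ω×D×γ×ν):
  L: [ 3  1  0  1  0  2]
  T: [-1 -2 -1  0 -1 -1]
  [L]: (2)·3+(-2)·0+(2)·1+(1)·0+(1)·2 = 10
  [T]: (2)·-1+(-2)·-1+(2)·0+(1)·-1+(1)·-1 = -2
⇒ L^10 T^-2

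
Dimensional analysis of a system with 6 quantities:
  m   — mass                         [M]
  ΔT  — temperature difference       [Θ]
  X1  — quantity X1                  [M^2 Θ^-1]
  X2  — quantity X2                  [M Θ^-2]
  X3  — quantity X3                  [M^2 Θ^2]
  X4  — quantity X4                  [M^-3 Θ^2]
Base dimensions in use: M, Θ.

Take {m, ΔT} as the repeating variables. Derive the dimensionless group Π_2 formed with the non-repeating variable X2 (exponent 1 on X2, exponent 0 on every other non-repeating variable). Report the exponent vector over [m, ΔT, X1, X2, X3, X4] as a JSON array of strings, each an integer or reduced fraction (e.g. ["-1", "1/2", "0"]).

Dimensional matrix (M×Θ by m×ΔT×X1×X2×X3×X4):
  M: [ 1  0  2  1  2 -3]
  Θ: [ 0  1 -1 -2  2  2]
Row reduction gives pivot columns m,ΔT; rank = 2
Pivot set = {m,ΔT}, free = {X1,X2,X3,X4}
RREF:
  r0: [   1    0    2    1    2   -3]
  r1: [   0    1   -1   -2    2    2]
Fix exponent of X2 at 1, X1 at 0, X3 at 0, X4 at 0; solve each RREF row for its pivot's exponent:
  r0: exp(m) + (1)·1 = 0 ⇒ exp(m) = -1
  r1: exp(ΔT) + (-2)·1 = 0 ⇒ exp(ΔT) = 2
Π_2 = m^-1 · ΔT^2 · X2

["-1", "2", "0", "1", "0", "0"]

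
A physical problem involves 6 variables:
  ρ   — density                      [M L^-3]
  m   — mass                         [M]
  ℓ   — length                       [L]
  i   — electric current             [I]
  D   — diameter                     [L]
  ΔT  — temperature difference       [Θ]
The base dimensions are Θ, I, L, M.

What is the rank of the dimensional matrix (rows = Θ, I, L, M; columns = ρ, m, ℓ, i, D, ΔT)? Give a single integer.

4

Exponent matrix [Θ,I,L,M] × [ρ,m,ℓ,i,D,ΔT]:
  Θ: [ 0  0  0  0  0  1]
  I: [ 0  0  0  1  0  0]
  L: [-3  0  1  0  1  0]
  M: [ 1  1  0  0  0  0]
RREF → pivots at {ρ,m,i,ΔT} ⇒ r = 4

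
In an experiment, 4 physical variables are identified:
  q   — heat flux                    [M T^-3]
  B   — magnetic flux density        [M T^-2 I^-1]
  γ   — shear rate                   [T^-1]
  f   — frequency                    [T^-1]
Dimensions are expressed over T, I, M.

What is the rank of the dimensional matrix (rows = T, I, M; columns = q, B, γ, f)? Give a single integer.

Write exponents as rows T,I,M / cols q,B,γ,f:
  T: [-3 -2 -1 -1]
  I: [ 0 -1  0  0]
  M: [ 1  1  0  0]
Row reduction gives pivot columns q,B,γ; rank = 3

3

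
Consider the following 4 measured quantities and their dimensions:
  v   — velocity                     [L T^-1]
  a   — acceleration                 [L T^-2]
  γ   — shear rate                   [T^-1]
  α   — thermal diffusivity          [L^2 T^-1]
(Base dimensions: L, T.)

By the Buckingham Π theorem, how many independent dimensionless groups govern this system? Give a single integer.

Exponent matrix [L,T] × [v,a,γ,α]:
  L: [ 1  1  0  2]
  T: [-1 -2 -1 -1]
RREF → pivots at {v,a} ⇒ r = 2
n=4, r=2 ⇒ 2 dimensionless groups

2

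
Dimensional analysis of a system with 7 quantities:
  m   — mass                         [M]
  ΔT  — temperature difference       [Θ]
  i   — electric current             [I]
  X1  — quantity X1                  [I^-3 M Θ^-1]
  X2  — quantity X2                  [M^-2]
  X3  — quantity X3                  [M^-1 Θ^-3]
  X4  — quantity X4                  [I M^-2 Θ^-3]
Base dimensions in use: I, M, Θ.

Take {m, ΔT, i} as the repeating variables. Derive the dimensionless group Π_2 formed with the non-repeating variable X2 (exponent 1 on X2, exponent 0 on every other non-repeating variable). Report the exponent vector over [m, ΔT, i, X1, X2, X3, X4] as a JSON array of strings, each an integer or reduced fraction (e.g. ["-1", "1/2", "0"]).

["2", "0", "0", "0", "1", "0", "0"]

Dimensional matrix (I×M×Θ by m×ΔT×i×X1×X2×X3×X4):
  I: [ 0  0  1 -3  0  0  1]
  M: [ 1  0  0  1 -2 -1 -2]
  Θ: [ 0  1  0 -1  0 -3 -3]
Echelon form has 3 nonzero rows (pivots: m,ΔT,i)
Repeat: m,ΔT,i; free: X1,X2,X3,X4
RREF:
  r0: [   1    0    0    1   -2   -1   -2]
  r1: [   0    1    0   -1    0   -3   -3]
  r2: [   0    0    1   -3    0    0    1]
Fix exponent of X2 at 1, X1 at 0, X3 at 0, X4 at 0; solve each RREF row for its pivot's exponent:
  r0: exp(m) + (-2)·1 = 0 ⇒ exp(m) = 2
  r1: exp(ΔT) + (0)·1 = 0 ⇒ exp(ΔT) = 0
  r2: exp(i) + (0)·1 = 0 ⇒ exp(i) = 0
Π_2 = m^2 · X2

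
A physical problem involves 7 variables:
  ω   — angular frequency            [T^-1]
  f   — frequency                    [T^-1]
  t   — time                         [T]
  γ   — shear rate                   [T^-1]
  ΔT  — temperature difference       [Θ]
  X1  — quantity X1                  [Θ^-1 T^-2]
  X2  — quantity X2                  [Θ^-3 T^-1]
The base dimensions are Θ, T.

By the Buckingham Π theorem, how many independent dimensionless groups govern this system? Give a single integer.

5

Exponent matrix [Θ,T] × [ω,f,t,γ,ΔT,X1,X2]:
  Θ: [ 0  0  0  0  1 -1 -3]
  T: [-1 -1  1 -1  0 -2 -1]
Echelon form has 2 nonzero rows (pivots: ω,ΔT)
Π count = n − r = 7 − 2 = 5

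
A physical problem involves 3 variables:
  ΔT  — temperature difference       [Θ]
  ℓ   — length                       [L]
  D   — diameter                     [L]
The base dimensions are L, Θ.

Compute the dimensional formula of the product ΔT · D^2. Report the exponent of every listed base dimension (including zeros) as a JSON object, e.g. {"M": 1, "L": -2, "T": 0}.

{"L": 2, "Θ": 1}

Write exponents as rows L,Θ / cols ΔT,ℓ,D:
  L: [ 0  1  1]
  Θ: [ 1  0  0]
  [L]: (1)·0+(2)·1 = 2
  [Θ]: (1)·1+(2)·0 = 1
⇒ L^2 Θ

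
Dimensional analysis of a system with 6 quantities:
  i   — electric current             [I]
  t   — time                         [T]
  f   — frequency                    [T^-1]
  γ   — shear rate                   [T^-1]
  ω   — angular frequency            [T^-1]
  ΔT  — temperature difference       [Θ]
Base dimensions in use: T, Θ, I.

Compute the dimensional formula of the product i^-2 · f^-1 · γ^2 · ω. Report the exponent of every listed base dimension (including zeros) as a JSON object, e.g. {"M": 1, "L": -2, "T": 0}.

Dimensional matrix (T×Θ×I by i×t×f×γ×ω×ΔT):
  T: [ 0  1 -1 -1 -1  0]
  Θ: [ 0  0  0  0  0  1]
  I: [ 1  0  0  0  0  0]
  [T]: (-2)·0+(-1)·-1+(2)·-1+(1)·-1 = -2
  [Θ]: (-2)·0+(-1)·0+(2)·0+(1)·0 = 0
  [I]: (-2)·1+(-1)·0+(2)·0+(1)·0 = -2
⇒ T^-2 I^-2

{"T": -2, "Θ": 0, "I": -2}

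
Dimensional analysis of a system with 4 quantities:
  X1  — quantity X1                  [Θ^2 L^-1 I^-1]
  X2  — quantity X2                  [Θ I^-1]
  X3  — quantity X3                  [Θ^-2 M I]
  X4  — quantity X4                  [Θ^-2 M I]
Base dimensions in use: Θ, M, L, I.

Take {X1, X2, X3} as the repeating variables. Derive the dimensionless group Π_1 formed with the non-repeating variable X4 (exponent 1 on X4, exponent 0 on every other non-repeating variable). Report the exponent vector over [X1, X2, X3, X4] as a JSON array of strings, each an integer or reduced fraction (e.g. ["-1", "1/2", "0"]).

Exponent matrix [Θ,M,L,I] × [X1,X2,X3,X4]:
  Θ: [ 2  1 -2 -2]
  M: [ 0  0  1  1]
  L: [-1  0  0  0]
  I: [-1 -1  1  1]
Echelon form has 3 nonzero rows (pivots: X1,X2,X3)
Repeat: X1,X2,X3; free: X4
RREF:
  r0: [   1    0    0    0]
  r1: [   0    1    0    0]
  r2: [   0    0    1    1]
  r3: [   0    0    0    0]
Fix exponent of X4 at 1; solve each RREF row for its pivot's exponent:
  r0: exp(X1) + (0)·1 = 0 ⇒ exp(X1) = 0
  r1: exp(X2) + (0)·1 = 0 ⇒ exp(X2) = 0
  r2: exp(X3) + (1)·1 = 0 ⇒ exp(X3) = -1
Π_1 = X3^-1 · X4

["0", "0", "-1", "1"]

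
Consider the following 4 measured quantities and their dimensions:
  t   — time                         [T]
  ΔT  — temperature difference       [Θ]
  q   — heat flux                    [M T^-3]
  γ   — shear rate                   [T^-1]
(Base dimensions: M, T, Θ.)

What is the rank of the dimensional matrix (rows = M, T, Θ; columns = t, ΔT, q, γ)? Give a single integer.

Write exponents as rows M,T,Θ / cols t,ΔT,q,γ:
  M: [ 0  0  1  0]
  T: [ 1  0 -3 -1]
  Θ: [ 0  1  0  0]
RREF → pivots at {t,ΔT,q} ⇒ r = 3

3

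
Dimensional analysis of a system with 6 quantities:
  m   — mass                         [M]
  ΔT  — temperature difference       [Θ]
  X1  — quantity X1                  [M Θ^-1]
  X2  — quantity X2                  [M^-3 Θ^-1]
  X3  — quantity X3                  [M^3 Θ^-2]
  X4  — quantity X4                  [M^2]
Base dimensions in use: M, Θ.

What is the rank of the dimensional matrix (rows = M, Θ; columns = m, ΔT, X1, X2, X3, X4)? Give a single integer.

2

Exponent matrix [M,Θ] × [m,ΔT,X1,X2,X3,X4]:
  M: [ 1  0  1 -3  3  2]
  Θ: [ 0  1 -1 -1 -2  0]
RREF → pivots at {m,ΔT} ⇒ r = 2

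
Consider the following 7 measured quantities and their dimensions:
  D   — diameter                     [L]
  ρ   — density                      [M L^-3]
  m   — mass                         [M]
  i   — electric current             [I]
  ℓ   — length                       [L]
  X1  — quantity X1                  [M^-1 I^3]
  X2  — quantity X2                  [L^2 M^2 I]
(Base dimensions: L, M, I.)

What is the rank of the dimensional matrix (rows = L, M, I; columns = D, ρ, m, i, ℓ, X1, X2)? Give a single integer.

Exponent matrix [L,M,I] × [D,ρ,m,i,ℓ,X1,X2]:
  L: [ 1 -3  0  0  1  0  2]
  M: [ 0  1  1  0  0 -1  2]
  I: [ 0  0  0  1  0  3  1]
Row reduction gives pivot columns D,ρ,i; rank = 3

3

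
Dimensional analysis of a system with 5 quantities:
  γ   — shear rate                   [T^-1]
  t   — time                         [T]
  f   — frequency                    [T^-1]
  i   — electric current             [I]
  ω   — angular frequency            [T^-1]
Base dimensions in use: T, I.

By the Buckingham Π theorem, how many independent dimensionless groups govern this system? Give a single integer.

Exponent matrix [T,I] × [γ,t,f,i,ω]:
  T: [-1  1 -1  0 -1]
  I: [ 0  0  0  1  0]
Echelon form has 2 nonzero rows (pivots: γ,i)
Π count = n − r = 5 − 2 = 3

3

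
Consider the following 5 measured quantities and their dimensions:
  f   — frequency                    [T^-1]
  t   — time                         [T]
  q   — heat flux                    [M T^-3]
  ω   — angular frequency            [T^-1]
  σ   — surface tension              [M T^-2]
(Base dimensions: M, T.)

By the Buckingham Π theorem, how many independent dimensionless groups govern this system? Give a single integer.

3

Write exponents as rows M,T / cols f,t,q,ω,σ:
  M: [ 0  0  1  0  1]
  T: [-1  1 -3 -1 -2]
RREF → pivots at {f,q} ⇒ r = 2
Π count = n − r = 5 − 2 = 3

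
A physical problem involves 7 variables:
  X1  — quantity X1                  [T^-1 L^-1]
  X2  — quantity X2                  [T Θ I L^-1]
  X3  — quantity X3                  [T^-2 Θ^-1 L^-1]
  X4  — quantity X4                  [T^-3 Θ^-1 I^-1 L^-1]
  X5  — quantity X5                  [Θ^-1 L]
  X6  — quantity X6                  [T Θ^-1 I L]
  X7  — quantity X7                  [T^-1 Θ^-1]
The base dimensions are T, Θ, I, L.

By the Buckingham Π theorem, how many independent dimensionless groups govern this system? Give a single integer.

Write exponents as rows T,Θ,I,L / cols X1,X2,X3,X4,X5,X6,X7:
  T: [-1  1 -2 -3  0  1 -1]
  Θ: [ 0  1 -1 -1 -1 -1 -1]
  I: [ 0  1  0 -1  0  1  0]
  L: [-1 -1 -1 -1  1  1  0]
RREF → pivots at {X1,X2,X3} ⇒ r = 3
Π count = n − r = 7 − 3 = 4

4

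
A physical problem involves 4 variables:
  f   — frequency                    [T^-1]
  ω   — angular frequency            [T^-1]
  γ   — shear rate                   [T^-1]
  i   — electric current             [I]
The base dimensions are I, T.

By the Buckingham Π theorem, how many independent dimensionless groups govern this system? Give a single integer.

2

Write exponents as rows I,T / cols f,ω,γ,i:
  I: [ 0  0  0  1]
  T: [-1 -1 -1  0]
Row reduction gives pivot columns f,i; rank = 2
4 vars − rank 2 = 2 Π groups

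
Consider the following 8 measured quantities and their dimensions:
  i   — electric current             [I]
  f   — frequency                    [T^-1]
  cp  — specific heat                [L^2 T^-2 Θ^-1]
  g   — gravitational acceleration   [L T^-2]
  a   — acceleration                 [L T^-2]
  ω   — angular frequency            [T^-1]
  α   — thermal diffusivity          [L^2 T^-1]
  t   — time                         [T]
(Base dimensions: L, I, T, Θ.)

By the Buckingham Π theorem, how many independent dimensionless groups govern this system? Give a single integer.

Write exponents as rows L,I,T,Θ / cols i,f,cp,g,a,ω,α,t:
  L: [ 0  0  2  1  1  0  2  0]
  I: [ 1  0  0  0  0  0  0  0]
  T: [ 0 -1 -2 -2 -2 -1 -1  1]
  Θ: [ 0  0 -1  0  0  0  0  0]
Echelon form has 4 nonzero rows (pivots: i,f,cp,g)
Π count = n − r = 8 − 4 = 4

4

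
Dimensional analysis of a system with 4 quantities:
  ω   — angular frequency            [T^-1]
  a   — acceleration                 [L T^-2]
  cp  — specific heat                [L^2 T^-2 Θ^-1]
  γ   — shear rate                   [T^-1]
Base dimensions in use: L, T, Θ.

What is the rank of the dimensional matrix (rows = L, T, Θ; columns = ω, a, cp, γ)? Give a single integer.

Write exponents as rows L,T,Θ / cols ω,a,cp,γ:
  L: [ 0  1  2  0]
  T: [-1 -2 -2 -1]
  Θ: [ 0  0 -1  0]
Echelon form has 3 nonzero rows (pivots: ω,a,cp)

3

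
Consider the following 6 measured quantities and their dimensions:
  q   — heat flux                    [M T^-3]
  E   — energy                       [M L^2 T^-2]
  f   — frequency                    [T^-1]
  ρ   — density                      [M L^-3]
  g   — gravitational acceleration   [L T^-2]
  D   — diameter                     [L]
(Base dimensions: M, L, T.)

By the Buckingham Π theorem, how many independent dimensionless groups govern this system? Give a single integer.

3

Write exponents as rows M,L,T / cols q,E,f,ρ,g,D:
  M: [ 1  1  0  1  0  0]
  L: [ 0  2  0 -3  1  1]
  T: [-3 -2 -1  0 -2  0]
Echelon form has 3 nonzero rows (pivots: q,E,f)
6 vars − rank 3 = 3 Π groups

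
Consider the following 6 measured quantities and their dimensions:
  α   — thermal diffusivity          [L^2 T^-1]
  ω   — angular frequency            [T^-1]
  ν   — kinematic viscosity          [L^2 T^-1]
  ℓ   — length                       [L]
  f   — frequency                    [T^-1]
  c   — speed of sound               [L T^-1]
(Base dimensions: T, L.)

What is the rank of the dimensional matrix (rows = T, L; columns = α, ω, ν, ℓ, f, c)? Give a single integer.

2

Dimensional matrix (T×L by α×ω×ν×ℓ×f×c):
  T: [-1 -1 -1  0 -1 -1]
  L: [ 2  0  2  1  0  1]
RREF → pivots at {α,ω} ⇒ r = 2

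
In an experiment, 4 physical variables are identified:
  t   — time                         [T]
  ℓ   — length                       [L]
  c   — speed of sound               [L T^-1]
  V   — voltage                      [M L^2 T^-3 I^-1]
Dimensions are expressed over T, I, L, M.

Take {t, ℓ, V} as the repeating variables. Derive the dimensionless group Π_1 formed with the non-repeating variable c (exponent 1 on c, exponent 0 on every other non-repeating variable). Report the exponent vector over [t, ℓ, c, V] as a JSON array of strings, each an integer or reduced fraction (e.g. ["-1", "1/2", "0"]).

["1", "-1", "1", "0"]

Exponent matrix [T,I,L,M] × [t,ℓ,c,V]:
  T: [ 1  0 -1 -3]
  I: [ 0  0  0 -1]
  L: [ 0  1  1  2]
  M: [ 0  0  0  1]
Echelon form has 3 nonzero rows (pivots: t,ℓ,V)
Repeat: t,ℓ,V; free: c
RREF:
  r0: [   1    0   -1    0]
  r1: [   0    1    1    0]
  r2: [   0    0    0    1]
  r3: [   0    0    0    0]
Fix exponent of c at 1; solve each RREF row for its pivot's exponent:
  r0: exp(t) + (-1)·1 = 0 ⇒ exp(t) = 1
  r1: exp(ℓ) + (1)·1 = 0 ⇒ exp(ℓ) = -1
  r2: exp(V) + (0)·1 = 0 ⇒ exp(V) = 0
Π_1 = t · ℓ^-1 · c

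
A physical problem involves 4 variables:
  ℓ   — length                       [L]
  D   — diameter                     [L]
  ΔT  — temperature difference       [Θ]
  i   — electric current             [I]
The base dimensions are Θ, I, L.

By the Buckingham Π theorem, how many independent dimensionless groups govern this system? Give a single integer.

Write exponents as rows Θ,I,L / cols ℓ,D,ΔT,i:
  Θ: [ 0  0  1  0]
  I: [ 0  0  0  1]
  L: [ 1  1  0  0]
Echelon form has 3 nonzero rows (pivots: ℓ,ΔT,i)
n=4, r=3 ⇒ 1 dimensionless group

1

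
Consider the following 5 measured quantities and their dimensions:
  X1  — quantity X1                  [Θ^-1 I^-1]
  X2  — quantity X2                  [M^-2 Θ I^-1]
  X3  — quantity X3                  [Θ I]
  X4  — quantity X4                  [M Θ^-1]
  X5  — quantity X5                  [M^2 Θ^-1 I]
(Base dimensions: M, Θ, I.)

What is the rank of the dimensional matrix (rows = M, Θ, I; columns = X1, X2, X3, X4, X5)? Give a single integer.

Write exponents as rows M,Θ,I / cols X1,X2,X3,X4,X5:
  M: [ 0 -2  0  1  2]
  Θ: [-1  1  1 -1 -1]
  I: [-1 -1  1  0  1]
Echelon form has 2 nonzero rows (pivots: X1,X2)

2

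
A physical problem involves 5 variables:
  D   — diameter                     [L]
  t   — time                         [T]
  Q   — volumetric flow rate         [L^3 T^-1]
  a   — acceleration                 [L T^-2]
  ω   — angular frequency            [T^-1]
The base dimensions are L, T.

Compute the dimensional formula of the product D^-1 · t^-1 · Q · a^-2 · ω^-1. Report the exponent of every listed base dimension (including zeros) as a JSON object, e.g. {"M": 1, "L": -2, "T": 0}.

Exponent matrix [L,T] × [D,t,Q,a,ω]:
  L: [ 1  0  3  1  0]
  T: [ 0  1 -1 -2 -1]
  [L]: (-1)·1+(-1)·0+(1)·3+(-2)·1+(-1)·0 = 0
  [T]: (-1)·0+(-1)·1+(1)·-1+(-2)·-2+(-1)·-1 = 3
⇒ T^3

{"L": 0, "T": 3}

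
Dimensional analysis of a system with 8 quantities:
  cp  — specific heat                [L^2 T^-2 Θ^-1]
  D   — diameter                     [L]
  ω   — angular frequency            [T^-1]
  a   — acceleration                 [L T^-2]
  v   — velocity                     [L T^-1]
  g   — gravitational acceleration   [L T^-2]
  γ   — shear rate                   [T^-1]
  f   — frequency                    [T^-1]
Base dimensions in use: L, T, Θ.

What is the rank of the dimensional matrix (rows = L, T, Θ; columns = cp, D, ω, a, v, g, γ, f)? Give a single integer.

3

Dimensional matrix (L×T×Θ by cp×D×ω×a×v×g×γ×f):
  L: [ 2  1  0  1  1  1  0  0]
  T: [-2  0 -1 -2 -1 -2 -1 -1]
  Θ: [-1  0  0  0  0  0  0  0]
Echelon form has 3 nonzero rows (pivots: cp,D,ω)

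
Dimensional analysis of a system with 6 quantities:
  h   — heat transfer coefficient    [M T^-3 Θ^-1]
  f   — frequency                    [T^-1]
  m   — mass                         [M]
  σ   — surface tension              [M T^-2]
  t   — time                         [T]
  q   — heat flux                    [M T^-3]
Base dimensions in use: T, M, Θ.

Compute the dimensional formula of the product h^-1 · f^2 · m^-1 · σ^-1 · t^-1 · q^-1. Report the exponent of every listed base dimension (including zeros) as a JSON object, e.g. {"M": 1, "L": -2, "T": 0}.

Write exponents as rows T,M,Θ / cols h,f,m,σ,t,q:
  T: [-3 -1  0 -2  1 -3]
  M: [ 1  0  1  1  0  1]
  Θ: [-1  0  0  0  0  0]
  [T]: (-1)·-3+(2)·-1+(-1)·0+(-1)·-2+(-1)·1+(-1)·-3 = 5
  [M]: (-1)·1+(2)·0+(-1)·1+(-1)·1+(-1)·0+(-1)·1 = -4
  [Θ]: (-1)·-1+(2)·0+(-1)·0+(-1)·0+(-1)·0+(-1)·0 = 1
⇒ T^5 M^-4 Θ

{"T": 5, "M": -4, "Θ": 1}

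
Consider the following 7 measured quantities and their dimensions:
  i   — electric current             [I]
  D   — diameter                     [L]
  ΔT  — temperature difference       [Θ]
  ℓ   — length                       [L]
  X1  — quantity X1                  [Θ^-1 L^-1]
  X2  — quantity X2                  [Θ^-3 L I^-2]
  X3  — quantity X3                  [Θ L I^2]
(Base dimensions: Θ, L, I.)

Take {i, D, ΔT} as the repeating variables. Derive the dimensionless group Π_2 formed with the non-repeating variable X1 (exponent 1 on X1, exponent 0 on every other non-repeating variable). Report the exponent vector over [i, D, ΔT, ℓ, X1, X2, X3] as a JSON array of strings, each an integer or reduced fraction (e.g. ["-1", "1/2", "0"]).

["0", "1", "1", "0", "1", "0", "0"]

Write exponents as rows Θ,L,I / cols i,D,ΔT,ℓ,X1,X2,X3:
  Θ: [ 0  0  1  0 -1 -3  1]
  L: [ 0  1  0  1 -1  1  1]
  I: [ 1  0  0  0  0 -2  2]
Echelon form has 3 nonzero rows (pivots: i,D,ΔT)
Repeat: i,D,ΔT; free: ℓ,X1,X2,X3
RREF:
  r0: [   1    0    0    0    0   -2    2]
  r1: [   0    1    0    1   -1    1    1]
  r2: [   0    0    1    0   -1   -3    1]
Fix exponent of X1 at 1, ℓ at 0, X2 at 0, X3 at 0; solve each RREF row for its pivot's exponent:
  r0: exp(i) + (0)·1 = 0 ⇒ exp(i) = 0
  r1: exp(D) + (-1)·1 = 0 ⇒ exp(D) = 1
  r2: exp(ΔT) + (-1)·1 = 0 ⇒ exp(ΔT) = 1
Π_2 = D · ΔT · X1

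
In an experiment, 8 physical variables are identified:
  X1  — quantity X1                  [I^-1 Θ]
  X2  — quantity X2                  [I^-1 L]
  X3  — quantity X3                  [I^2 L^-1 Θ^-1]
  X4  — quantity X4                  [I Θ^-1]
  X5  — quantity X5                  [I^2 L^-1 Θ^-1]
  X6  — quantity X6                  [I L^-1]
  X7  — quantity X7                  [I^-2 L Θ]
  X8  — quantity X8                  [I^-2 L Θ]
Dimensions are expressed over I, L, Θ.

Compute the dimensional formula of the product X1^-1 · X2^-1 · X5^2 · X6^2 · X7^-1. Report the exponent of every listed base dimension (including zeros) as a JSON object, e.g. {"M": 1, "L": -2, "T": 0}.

{"I": 10, "L": -6, "Θ": -4}

Exponent matrix [I,L,Θ] × [X1,X2,X3,X4,X5,X6,X7,X8]:
  I: [-1 -1  2  1  2  1 -2 -2]
  L: [ 0  1 -1  0 -1 -1  1  1]
  Θ: [ 1  0 -1 -1 -1  0  1  1]
  [I]: (-1)·-1+(-1)·-1+(2)·2+(2)·1+(-1)·-2 = 10
  [L]: (-1)·0+(-1)·1+(2)·-1+(2)·-1+(-1)·1 = -6
  [Θ]: (-1)·1+(-1)·0+(2)·-1+(2)·0+(-1)·1 = -4
⇒ I^10 L^-6 Θ^-4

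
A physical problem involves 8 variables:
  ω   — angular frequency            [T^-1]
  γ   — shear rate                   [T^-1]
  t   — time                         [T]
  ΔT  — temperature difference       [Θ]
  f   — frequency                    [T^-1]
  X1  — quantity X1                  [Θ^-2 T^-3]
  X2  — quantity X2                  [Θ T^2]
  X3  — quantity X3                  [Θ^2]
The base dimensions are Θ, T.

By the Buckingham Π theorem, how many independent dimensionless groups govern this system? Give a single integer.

Dimensional matrix (Θ×T by ω×γ×t×ΔT×f×X1×X2×X3):
  Θ: [ 0  0  0  1  0 -2  1  2]
  T: [-1 -1  1  0 -1 -3  2  0]
Row reduction gives pivot columns ω,ΔT; rank = 2
n=8, r=2 ⇒ 6 dimensionless groups

6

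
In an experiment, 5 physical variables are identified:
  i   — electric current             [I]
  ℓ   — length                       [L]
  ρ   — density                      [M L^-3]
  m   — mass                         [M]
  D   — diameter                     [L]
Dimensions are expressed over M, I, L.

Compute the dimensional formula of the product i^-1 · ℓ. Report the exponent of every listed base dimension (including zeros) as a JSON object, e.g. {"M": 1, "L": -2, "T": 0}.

Write exponents as rows M,I,L / cols i,ℓ,ρ,m,D:
  M: [ 0  0  1  1  0]
  I: [ 1  0  0  0  0]
  L: [ 0  1 -3  0  1]
  [M]: (-1)·0+(1)·0 = 0
  [I]: (-1)·1+(1)·0 = -1
  [L]: (-1)·0+(1)·1 = 1
⇒ I^-1 L

{"M": 0, "I": -1, "L": 1}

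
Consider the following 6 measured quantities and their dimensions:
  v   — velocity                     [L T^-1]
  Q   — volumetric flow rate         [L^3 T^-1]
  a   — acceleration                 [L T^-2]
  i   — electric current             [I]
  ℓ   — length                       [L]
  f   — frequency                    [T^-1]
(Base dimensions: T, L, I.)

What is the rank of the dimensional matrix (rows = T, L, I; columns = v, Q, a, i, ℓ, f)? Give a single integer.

Dimensional matrix (T×L×I by v×Q×a×i×ℓ×f):
  T: [-1 -1 -2  0  0 -1]
  L: [ 1  3  1  0  1  0]
  I: [ 0  0  0  1  0  0]
Row reduction gives pivot columns v,Q,i; rank = 3

3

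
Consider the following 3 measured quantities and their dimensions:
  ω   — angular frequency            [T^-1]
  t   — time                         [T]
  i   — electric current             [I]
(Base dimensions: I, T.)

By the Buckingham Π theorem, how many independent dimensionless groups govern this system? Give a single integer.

Write exponents as rows I,T / cols ω,t,i:
  I: [ 0  0  1]
  T: [-1  1  0]
Row reduction gives pivot columns ω,i; rank = 2
Π count = n − r = 3 − 2 = 1

1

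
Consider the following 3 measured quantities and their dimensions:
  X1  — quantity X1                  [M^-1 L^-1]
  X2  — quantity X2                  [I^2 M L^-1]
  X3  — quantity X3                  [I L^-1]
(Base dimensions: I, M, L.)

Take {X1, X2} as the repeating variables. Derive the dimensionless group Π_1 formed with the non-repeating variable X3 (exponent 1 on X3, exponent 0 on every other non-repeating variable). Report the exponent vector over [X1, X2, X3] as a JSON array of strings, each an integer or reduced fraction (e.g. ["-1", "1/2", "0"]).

Write exponents as rows I,M,L / cols X1,X2,X3:
  I: [ 0  2  1]
  M: [-1  1  0]
  L: [-1 -1 -1]
RREF → pivots at {X1,X2} ⇒ r = 2
Pivot set = {X1,X2}, free = {X3}
RREF:
  r0: [   1    0  1/2]
  r1: [   0    1  1/2]
  r2: [   0    0    0]
Fix exponent of X3 at 1; solve each RREF row for its pivot's exponent:
  r0: exp(X1) + (1/2)·1 = 0 ⇒ exp(X1) = -1/2
  r1: exp(X2) + (1/2)·1 = 0 ⇒ exp(X2) = -1/2
Π_1 = X1^(-1/2) · X2^(-1/2) · X3

["-1/2", "-1/2", "1"]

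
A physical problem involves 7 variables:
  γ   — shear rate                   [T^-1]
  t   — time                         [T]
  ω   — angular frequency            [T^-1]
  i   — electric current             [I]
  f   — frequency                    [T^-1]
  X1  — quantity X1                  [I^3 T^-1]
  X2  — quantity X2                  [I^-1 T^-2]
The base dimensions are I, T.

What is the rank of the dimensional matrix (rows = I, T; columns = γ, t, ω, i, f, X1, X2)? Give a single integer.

2

Dimensional matrix (I×T by γ×t×ω×i×f×X1×X2):
  I: [ 0  0  0  1  0  3 -1]
  T: [-1  1 -1  0 -1 -1 -2]
Row reduction gives pivot columns γ,i; rank = 2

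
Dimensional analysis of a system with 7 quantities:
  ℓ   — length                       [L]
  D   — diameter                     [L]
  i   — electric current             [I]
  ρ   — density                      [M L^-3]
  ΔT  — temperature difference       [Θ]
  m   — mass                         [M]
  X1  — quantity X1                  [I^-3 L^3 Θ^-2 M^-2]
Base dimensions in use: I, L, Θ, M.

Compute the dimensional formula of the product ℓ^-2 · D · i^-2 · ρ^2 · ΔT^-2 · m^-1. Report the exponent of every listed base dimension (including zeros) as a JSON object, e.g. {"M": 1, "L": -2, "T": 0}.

Dimensional matrix (I×L×Θ×M by ℓ×D×i×ρ×ΔT×m×X1):
  I: [ 0  0  1  0  0  0 -3]
  L: [ 1  1  0 -3  0  0  3]
  Θ: [ 0  0  0  0  1  0 -2]
  M: [ 0  0  0  1  0  1 -2]
  [I]: (-2)·0+(1)·0+(-2)·1+(2)·0+(-2)·0+(-1)·0 = -2
  [L]: (-2)·1+(1)·1+(-2)·0+(2)·-3+(-2)·0+(-1)·0 = -7
  [Θ]: (-2)·0+(1)·0+(-2)·0+(2)·0+(-2)·1+(-1)·0 = -2
  [M]: (-2)·0+(1)·0+(-2)·0+(2)·1+(-2)·0+(-1)·1 = 1
⇒ I^-2 L^-7 Θ^-2 M

{"I": -2, "L": -7, "Θ": -2, "M": 1}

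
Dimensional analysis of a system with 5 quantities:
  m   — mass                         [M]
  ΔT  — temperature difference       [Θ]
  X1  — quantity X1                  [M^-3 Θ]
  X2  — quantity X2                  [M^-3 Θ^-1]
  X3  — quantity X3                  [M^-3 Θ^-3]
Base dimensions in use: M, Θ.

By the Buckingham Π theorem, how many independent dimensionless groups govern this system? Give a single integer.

3

Write exponents as rows M,Θ / cols m,ΔT,X1,X2,X3:
  M: [ 1  0 -3 -3 -3]
  Θ: [ 0  1  1 -1 -3]
Echelon form has 2 nonzero rows (pivots: m,ΔT)
n=5, r=2 ⇒ 3 dimensionless groups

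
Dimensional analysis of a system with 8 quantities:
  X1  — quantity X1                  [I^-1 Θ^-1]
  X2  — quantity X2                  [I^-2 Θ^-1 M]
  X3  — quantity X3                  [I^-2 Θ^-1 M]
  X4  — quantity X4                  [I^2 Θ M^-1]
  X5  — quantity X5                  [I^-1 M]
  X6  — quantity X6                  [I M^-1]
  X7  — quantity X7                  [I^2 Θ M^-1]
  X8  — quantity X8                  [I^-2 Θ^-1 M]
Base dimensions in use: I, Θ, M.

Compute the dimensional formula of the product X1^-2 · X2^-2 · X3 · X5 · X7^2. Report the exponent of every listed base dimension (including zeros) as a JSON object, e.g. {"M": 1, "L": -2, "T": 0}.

Write exponents as rows I,Θ,M / cols X1,X2,X3,X4,X5,X6,X7,X8:
  I: [-1 -2 -2  2 -1  1  2 -2]
  Θ: [-1 -1 -1  1  0  0  1 -1]
  M: [ 0  1  1 -1  1 -1 -1  1]
  [I]: (-2)·-1+(-2)·-2+(1)·-2+(1)·-1+(2)·2 = 7
  [Θ]: (-2)·-1+(-2)·-1+(1)·-1+(1)·0+(2)·1 = 5
  [M]: (-2)·0+(-2)·1+(1)·1+(1)·1+(2)·-1 = -2
⇒ I^7 Θ^5 M^-2

{"I": 7, "Θ": 5, "M": -2}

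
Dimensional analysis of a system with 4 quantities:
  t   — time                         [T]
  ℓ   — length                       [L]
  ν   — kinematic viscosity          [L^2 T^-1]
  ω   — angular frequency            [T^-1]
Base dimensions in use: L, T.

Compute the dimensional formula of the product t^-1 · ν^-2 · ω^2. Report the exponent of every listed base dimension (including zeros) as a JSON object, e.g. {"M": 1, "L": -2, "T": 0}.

Dimensional matrix (L×T by t×ℓ×ν×ω):
  L: [ 0  1  2  0]
  T: [ 1  0 -1 -1]
  [L]: (-1)·0+(-2)·2+(2)·0 = -4
  [T]: (-1)·1+(-2)·-1+(2)·-1 = -1
⇒ L^-4 T^-1

{"L": -4, "T": -1}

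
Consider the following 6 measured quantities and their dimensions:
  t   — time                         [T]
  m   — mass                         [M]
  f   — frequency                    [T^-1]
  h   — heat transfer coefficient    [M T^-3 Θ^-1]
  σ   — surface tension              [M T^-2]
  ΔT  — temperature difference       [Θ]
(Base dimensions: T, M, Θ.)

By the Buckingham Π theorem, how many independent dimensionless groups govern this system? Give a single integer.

3

Exponent matrix [T,M,Θ] × [t,m,f,h,σ,ΔT]:
  T: [ 1  0 -1 -3 -2  0]
  M: [ 0  1  0  1  1  0]
  Θ: [ 0  0  0 -1  0  1]
Row reduction gives pivot columns t,m,h; rank = 3
Π count = n − r = 6 − 3 = 3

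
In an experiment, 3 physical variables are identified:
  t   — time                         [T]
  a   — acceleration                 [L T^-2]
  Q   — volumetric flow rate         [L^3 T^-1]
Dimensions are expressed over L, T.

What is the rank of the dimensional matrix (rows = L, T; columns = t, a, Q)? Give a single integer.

Write exponents as rows L,T / cols t,a,Q:
  L: [ 0  1  3]
  T: [ 1 -2 -1]
RREF → pivots at {t,a} ⇒ r = 2

2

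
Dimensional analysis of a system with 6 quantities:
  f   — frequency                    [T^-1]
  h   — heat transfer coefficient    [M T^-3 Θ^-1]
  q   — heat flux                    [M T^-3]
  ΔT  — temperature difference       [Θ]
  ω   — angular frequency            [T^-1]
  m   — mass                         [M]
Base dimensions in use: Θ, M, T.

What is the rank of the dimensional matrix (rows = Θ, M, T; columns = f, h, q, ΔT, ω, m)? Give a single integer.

Exponent matrix [Θ,M,T] × [f,h,q,ΔT,ω,m]:
  Θ: [ 0 -1  0  1  0  0]
  M: [ 0  1  1  0  0  1]
  T: [-1 -3 -3  0 -1  0]
RREF → pivots at {f,h,q} ⇒ r = 3

3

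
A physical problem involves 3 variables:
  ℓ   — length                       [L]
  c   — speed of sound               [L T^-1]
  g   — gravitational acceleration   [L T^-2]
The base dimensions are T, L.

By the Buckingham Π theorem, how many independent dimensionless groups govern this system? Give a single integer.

Write exponents as rows T,L / cols ℓ,c,g:
  T: [ 0 -1 -2]
  L: [ 1  1  1]
RREF → pivots at {ℓ,c} ⇒ r = 2
3 vars − rank 2 = 1 Π group

1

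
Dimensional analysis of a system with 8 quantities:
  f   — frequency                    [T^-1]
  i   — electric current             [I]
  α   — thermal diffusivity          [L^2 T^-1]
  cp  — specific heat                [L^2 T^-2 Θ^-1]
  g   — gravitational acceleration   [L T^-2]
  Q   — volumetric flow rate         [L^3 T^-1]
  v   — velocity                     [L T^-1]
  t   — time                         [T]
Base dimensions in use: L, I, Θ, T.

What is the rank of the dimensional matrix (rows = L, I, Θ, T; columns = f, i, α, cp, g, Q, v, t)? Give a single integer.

4

Exponent matrix [L,I,Θ,T] × [f,i,α,cp,g,Q,v,t]:
  L: [ 0  0  2  2  1  3  1  0]
  I: [ 0  1  0  0  0  0  0  0]
  Θ: [ 0  0  0 -1  0  0  0  0]
  T: [-1  0 -1 -2 -2 -1 -1  1]
Echelon form has 4 nonzero rows (pivots: f,i,α,cp)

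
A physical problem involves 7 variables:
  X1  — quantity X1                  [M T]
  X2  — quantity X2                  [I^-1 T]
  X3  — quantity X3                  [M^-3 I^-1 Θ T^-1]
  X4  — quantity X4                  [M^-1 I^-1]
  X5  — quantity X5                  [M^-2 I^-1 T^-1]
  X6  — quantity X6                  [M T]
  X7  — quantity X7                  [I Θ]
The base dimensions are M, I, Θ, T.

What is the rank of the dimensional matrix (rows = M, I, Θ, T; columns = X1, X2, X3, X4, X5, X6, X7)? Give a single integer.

Exponent matrix [M,I,Θ,T] × [X1,X2,X3,X4,X5,X6,X7]:
  M: [ 1  0 -3 -1 -2  1  0]
  I: [ 0 -1 -1 -1 -1  0  1]
  Θ: [ 0  0  1  0  0  0  1]
  T: [ 1  1 -1  0 -1  1  0]
RREF → pivots at {X1,X2,X3} ⇒ r = 3

3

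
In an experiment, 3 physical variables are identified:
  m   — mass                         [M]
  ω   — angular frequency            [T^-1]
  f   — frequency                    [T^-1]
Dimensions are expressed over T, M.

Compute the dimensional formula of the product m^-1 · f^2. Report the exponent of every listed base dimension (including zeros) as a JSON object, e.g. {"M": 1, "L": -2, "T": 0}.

{"T": -2, "M": -1}

Exponent matrix [T,M] × [m,ω,f]:
  T: [ 0 -1 -1]
  M: [ 1  0  0]
  [T]: (-1)·0+(2)·-1 = -2
  [M]: (-1)·1+(2)·0 = -1
⇒ T^-2 M^-1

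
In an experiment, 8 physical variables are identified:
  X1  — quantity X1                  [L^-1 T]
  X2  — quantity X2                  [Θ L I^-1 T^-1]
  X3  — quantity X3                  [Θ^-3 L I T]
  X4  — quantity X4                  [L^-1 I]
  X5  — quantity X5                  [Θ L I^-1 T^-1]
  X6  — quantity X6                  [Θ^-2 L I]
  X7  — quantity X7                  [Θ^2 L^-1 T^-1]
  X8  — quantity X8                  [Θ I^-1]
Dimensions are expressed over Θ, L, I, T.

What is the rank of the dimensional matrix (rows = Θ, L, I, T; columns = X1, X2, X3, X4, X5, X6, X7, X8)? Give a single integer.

3

Dimensional matrix (Θ×L×I×T by X1×X2×X3×X4×X5×X6×X7×X8):
  Θ: [ 0  1 -3  0  1 -2  2  1]
  L: [-1  1  1 -1  1  1 -1  0]
  I: [ 0 -1  1  1 -1  1  0 -1]
  T: [ 1 -1  1  0 -1  0 -1  0]
Echelon form has 3 nonzero rows (pivots: X1,X2,X3)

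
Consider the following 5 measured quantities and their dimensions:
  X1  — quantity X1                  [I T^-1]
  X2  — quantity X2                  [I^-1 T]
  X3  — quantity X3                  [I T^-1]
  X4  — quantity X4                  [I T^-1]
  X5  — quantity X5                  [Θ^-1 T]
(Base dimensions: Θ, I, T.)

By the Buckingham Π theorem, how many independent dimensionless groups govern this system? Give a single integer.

Exponent matrix [Θ,I,T] × [X1,X2,X3,X4,X5]:
  Θ: [ 0  0  0  0 -1]
  I: [ 1 -1  1  1  0]
  T: [-1  1 -1 -1  1]
Echelon form has 2 nonzero rows (pivots: X1,X5)
Π count = n − r = 5 − 2 = 3

3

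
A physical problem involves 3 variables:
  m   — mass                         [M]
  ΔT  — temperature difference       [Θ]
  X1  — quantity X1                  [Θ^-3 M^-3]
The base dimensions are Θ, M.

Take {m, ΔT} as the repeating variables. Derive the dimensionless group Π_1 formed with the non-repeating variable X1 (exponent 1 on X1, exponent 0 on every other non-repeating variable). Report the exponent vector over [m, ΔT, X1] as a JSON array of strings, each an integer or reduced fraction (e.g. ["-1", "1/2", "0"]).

["3", "3", "1"]

Exponent matrix [Θ,M] × [m,ΔT,X1]:
  Θ: [ 0  1 -3]
  M: [ 1  0 -3]
RREF → pivots at {m,ΔT} ⇒ r = 2
Pivot set = {m,ΔT}, free = {X1}
RREF:
  r0: [   1    0   -3]
  r1: [   0    1   -3]
Fix exponent of X1 at 1; solve each RREF row for its pivot's exponent:
  r0: exp(m) + (-3)·1 = 0 ⇒ exp(m) = 3
  r1: exp(ΔT) + (-3)·1 = 0 ⇒ exp(ΔT) = 3
Π_1 = m^3 · ΔT^3 · X1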